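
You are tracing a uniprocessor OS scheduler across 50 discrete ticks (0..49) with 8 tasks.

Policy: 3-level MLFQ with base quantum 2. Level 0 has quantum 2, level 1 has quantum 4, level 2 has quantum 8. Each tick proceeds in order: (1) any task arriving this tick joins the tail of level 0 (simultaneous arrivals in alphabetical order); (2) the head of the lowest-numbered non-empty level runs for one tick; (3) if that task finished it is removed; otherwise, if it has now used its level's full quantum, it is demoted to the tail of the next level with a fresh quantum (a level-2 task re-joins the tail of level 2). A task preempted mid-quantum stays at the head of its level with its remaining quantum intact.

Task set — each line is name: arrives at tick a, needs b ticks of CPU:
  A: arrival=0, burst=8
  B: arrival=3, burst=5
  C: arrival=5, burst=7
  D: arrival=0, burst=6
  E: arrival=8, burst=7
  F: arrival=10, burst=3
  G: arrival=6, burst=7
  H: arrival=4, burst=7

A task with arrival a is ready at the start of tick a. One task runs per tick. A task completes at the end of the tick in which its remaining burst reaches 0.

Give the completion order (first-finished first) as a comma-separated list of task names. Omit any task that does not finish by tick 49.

completion order = D, B, F, A, H, C, G, E

t=0: L0/L1/L2 = AD/-/- → run A
t=1: L0/L1/L2 = AD/-/- → run A
t=2: L0/L1/L2 = D/A/- → run D
t=3: L0/L1/L2 = DB/A/- → run D
t=4: L0/L1/L2 = BH/AD/- → run B
t=5: L0/L1/L2 = BHC/AD/- → run B
t=6: L0/L1/L2 = HCG/ADB/- → run H
t=7: L0/L1/L2 = HCG/ADB/- → run H
t=8: L0/L1/L2 = CGE/ADBH/- → run C
t=9: L0/L1/L2 = CGE/ADBH/- → run C
t=10: L0/L1/L2 = GEF/ADBHC/- → run G
t=11: L0/L1/L2 = GEF/ADBHC/- → run G
t=12: L0/L1/L2 = EF/ADBHCG/- → run E
t=13: L0/L1/L2 = EF/ADBHCG/- → run E
t=14: L0/L1/L2 = F/ADBHCGE/- → run F
t=15: L0/L1/L2 = F/ADBHCGE/- → run F
t=16: L0/L1/L2 = -/ADBHCGEF/- → run A
t=17: L0/L1/L2 = -/ADBHCGEF/- → run A
t=18: L0/L1/L2 = -/ADBHCGEF/- → run A
t=19: L0/L1/L2 = -/ADBHCGEF/- → run A
t=20: L0/L1/L2 = -/DBHCGEF/A → run D
t=21: L0/L1/L2 = -/DBHCGEF/A → run D
t=22: L0/L1/L2 = -/DBHCGEF/A → run D
t=23: L0/L1/L2 = -/DBHCGEF/A → run D
t=24: L0/L1/L2 = -/BHCGEF/A → run B
t=25: L0/L1/L2 = -/BHCGEF/A → run B
t=26: L0/L1/L2 = -/BHCGEF/A → run B
t=27: L0/L1/L2 = -/HCGEF/A → run H
t=28: L0/L1/L2 = -/HCGEF/A → run H
t=29: L0/L1/L2 = -/HCGEF/A → run H
t=30: L0/L1/L2 = -/HCGEF/A → run H
t=31: L0/L1/L2 = -/CGEF/AH → run C
t=32: L0/L1/L2 = -/CGEF/AH → run C
t=33: L0/L1/L2 = -/CGEF/AH → run C
t=34: L0/L1/L2 = -/CGEF/AH → run C
t=35: L0/L1/L2 = -/GEF/AHC → run G
t=36: L0/L1/L2 = -/GEF/AHC → run G
t=37: L0/L1/L2 = -/GEF/AHC → run G
t=38: L0/L1/L2 = -/GEF/AHC → run G
t=39: L0/L1/L2 = -/EF/AHCG → run E
t=40: L0/L1/L2 = -/EF/AHCG → run E
t=41: L0/L1/L2 = -/EF/AHCG → run E
t=42: L0/L1/L2 = -/EF/AHCG → run E
t=43: L0/L1/L2 = -/F/AHCGE → run F
t=44: L0/L1/L2 = -/-/AHCGE → run A
t=45: L0/L1/L2 = -/-/AHCGE → run A
t=46: L0/L1/L2 = -/-/HCGE → run H
t=47: L0/L1/L2 = -/-/CGE → run C
t=48: L0/L1/L2 = -/-/GE → run G
t=49: L0/L1/L2 = -/-/E → run E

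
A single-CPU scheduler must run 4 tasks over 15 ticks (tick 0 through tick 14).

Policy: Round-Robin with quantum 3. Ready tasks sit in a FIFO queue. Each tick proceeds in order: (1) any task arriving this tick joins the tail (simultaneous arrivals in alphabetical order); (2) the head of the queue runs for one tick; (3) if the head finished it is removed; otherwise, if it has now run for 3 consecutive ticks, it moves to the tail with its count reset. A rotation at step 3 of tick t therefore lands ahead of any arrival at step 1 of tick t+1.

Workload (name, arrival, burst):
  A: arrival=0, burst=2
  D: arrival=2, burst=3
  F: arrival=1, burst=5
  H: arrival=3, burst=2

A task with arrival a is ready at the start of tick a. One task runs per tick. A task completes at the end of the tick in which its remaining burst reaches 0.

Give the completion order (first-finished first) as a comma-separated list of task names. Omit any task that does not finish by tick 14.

completion order = A, D, H, F

t=0: queue=[A] q_used=0 → run A
t=1: queue=[A,F] q_used=1 → run A
t=2: queue=[F,D] q_used=0 → run F
t=3: queue=[F,D,H] q_used=1 → run F
t=4: queue=[F,D,H] q_used=2 → run F
t=5: queue=[D,H,F] q_used=0 → run D
t=6: queue=[D,H,F] q_used=1 → run D
t=7: queue=[D,H,F] q_used=2 → run D
t=8: queue=[H,F] q_used=0 → run H
t=9: queue=[H,F] q_used=1 → run H
t=10: queue=[F] q_used=0 → run F
t=11: queue=[F] q_used=1 → run F
t=12: (idle)
t=13: (idle)
t=14: (idle)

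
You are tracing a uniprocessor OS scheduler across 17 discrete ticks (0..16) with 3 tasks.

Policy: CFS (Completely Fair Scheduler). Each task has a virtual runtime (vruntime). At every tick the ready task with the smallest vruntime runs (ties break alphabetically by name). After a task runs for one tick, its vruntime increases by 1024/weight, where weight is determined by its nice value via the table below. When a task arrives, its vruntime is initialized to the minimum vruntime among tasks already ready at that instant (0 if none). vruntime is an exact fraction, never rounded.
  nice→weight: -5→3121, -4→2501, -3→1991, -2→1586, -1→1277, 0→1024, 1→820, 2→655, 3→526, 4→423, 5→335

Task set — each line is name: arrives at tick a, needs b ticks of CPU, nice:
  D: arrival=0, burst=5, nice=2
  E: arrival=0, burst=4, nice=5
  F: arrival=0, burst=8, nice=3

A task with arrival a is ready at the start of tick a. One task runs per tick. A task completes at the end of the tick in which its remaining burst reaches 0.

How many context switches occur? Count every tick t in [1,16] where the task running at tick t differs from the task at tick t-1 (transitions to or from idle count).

t=0: vr[D=0 E=0 F=0] → run D
t=1: vr[D=1024/655 E=0 F=0] → run E
t=2: vr[D=1024/655 E=1024/335 F=0] → run F
t=3: vr[D=1024/655 E=1024/335 F=512/263] → run D
t=4: vr[D=2048/655 E=1024/335 F=512/263] → run F
t=5: vr[D=2048/655 E=1024/335 F=1024/263] → run E
t=6: vr[D=2048/655 E=2048/335 F=1024/263] → run D
t=7: vr[D=3072/655 E=2048/335 F=1024/263] → run F
t=8: vr[D=3072/655 E=2048/335 F=1536/263] → run D
t=9: vr[D=4096/655 E=2048/335 F=1536/263] → run F
t=10: vr[D=4096/655 E=2048/335 F=2048/263] → run E
t=11: vr[D=4096/655 E=3072/335 F=2048/263] → run D
t=12: vr[E=3072/335 F=2048/263] → run F
t=13: vr[E=3072/335 F=2560/263] → run E
t=14: vr[F=2560/263] → run F
t=15: vr[F=3072/263] → run F
t=16: vr[F=3584/263] → run F

context switches = 14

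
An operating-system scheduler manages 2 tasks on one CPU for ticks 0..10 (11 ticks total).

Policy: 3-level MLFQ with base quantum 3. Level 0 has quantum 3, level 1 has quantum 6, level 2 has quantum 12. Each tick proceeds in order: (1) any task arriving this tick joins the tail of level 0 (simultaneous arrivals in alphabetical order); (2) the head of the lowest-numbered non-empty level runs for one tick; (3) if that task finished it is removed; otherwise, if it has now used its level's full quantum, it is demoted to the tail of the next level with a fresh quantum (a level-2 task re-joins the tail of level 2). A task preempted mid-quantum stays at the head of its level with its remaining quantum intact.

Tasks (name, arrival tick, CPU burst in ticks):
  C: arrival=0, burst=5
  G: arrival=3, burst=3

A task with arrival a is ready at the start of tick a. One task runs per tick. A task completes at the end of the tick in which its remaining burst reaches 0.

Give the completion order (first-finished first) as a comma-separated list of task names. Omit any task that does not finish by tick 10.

t=0: L0/L1/L2 = C/-/- → run C
t=1: L0/L1/L2 = C/-/- → run C
t=2: L0/L1/L2 = C/-/- → run C
t=3: L0/L1/L2 = G/C/- → run G
t=4: L0/L1/L2 = G/C/- → run G
t=5: L0/L1/L2 = G/C/- → run G
t=6: L0/L1/L2 = -/C/- → run C
t=7: L0/L1/L2 = -/C/- → run C
t=8: (idle)
t=9: (idle)
t=10: (idle)

completion order = G, C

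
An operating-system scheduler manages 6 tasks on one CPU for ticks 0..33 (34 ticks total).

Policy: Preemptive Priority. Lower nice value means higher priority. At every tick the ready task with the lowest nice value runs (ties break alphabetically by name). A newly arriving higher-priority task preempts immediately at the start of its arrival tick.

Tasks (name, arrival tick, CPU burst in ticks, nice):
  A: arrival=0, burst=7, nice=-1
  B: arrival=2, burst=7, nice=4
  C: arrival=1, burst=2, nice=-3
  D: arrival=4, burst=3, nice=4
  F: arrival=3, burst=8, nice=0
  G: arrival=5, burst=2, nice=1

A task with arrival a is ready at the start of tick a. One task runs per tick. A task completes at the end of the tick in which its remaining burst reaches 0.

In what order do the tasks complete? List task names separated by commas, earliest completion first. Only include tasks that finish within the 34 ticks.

t=0: ready={A} → run A
t=1: ready={A,C} → run C
t=2: ready={A,B,C} → run C
t=3: ready={A,B,F} → run A
t=4: ready={A,B,D,F} → run A
t=5: ready={A,B,D,F,G} → run A
t=6: ready={A,B,D,F,G} → run A
t=7: ready={A,B,D,F,G} → run A
t=8: ready={A,B,D,F,G} → run A
t=9: ready={B,D,F,G} → run F
t=10: ready={B,D,F,G} → run F
t=11: ready={B,D,F,G} → run F
t=12: ready={B,D,F,G} → run F
t=13: ready={B,D,F,G} → run F
t=14: ready={B,D,F,G} → run F
t=15: ready={B,D,F,G} → run F
t=16: ready={B,D,F,G} → run F
t=17: ready={B,D,G} → run G
t=18: ready={B,D,G} → run G
t=19: ready={B,D} → run B
t=20: ready={B,D} → run B
t=21: ready={B,D} → run B
t=22: ready={B,D} → run B
t=23: ready={B,D} → run B
t=24: ready={B,D} → run B
t=25: ready={B,D} → run B
t=26: ready={D} → run D
t=27: ready={D} → run D
t=28: ready={D} → run D
t=29: (idle)
t=30: (idle)
t=31: (idle)
t=32: (idle)
t=33: (idle)

completion order = C, A, F, G, B, D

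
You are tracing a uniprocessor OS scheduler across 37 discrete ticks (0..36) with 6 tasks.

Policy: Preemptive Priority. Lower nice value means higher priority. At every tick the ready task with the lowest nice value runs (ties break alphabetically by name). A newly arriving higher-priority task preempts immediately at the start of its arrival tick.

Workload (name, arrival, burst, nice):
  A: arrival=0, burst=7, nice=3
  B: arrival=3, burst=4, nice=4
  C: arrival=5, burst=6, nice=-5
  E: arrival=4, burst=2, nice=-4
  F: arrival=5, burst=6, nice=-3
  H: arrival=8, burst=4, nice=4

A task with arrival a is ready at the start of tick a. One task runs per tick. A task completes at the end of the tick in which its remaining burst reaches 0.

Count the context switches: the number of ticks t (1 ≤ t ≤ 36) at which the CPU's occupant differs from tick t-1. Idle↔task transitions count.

t=0: ready={A} → run A
t=1: ready={A} → run A
t=2: ready={A} → run A
t=3: ready={A,B} → run A
t=4: ready={A,B,E} → run E
t=5: ready={A,B,C,E,F} → run C
t=6: ready={A,B,C,E,F} → run C
t=7: ready={A,B,C,E,F} → run C
t=8: ready={A,B,C,E,F,H} → run C
t=9: ready={A,B,C,E,F,H} → run C
t=10: ready={A,B,C,E,F,H} → run C
t=11: ready={A,B,E,F,H} → run E
t=12: ready={A,B,F,H} → run F
t=13: ready={A,B,F,H} → run F
t=14: ready={A,B,F,H} → run F
t=15: ready={A,B,F,H} → run F
t=16: ready={A,B,F,H} → run F
t=17: ready={A,B,F,H} → run F
t=18: ready={A,B,H} → run A
t=19: ready={A,B,H} → run A
t=20: ready={A,B,H} → run A
t=21: ready={B,H} → run B
t=22: ready={B,H} → run B
t=23: ready={B,H} → run B
t=24: ready={B,H} → run B
t=25: ready={H} → run H
t=26: ready={H} → run H
t=27: ready={H} → run H
t=28: ready={H} → run H
t=29: (idle)
t=30: (idle)
t=31: (idle)
t=32: (idle)
t=33: (idle)
t=34: (idle)
t=35: (idle)
t=36: (idle)

context switches = 8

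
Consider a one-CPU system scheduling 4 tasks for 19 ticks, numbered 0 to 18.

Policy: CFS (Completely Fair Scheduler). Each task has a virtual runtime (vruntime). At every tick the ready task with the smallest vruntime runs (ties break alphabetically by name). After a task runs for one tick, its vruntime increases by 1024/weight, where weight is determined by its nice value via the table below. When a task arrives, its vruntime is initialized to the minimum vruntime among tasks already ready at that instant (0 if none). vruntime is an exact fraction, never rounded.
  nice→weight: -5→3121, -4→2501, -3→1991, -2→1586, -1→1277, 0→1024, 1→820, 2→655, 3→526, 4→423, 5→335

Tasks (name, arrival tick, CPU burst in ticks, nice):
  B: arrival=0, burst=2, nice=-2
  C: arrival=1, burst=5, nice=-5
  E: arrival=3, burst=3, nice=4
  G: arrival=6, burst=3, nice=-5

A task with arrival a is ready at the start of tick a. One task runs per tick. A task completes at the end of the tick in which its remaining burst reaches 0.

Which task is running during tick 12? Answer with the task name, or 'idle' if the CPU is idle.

t=0: vr[B=0] → run B
t=1: vr[B=512/793 C=512/793] → run B
t=2: vr[C=512/793] → run C
t=3: vr[C=2409984/2474953 E=2409984/2474953] → run C
t=4: vr[C=3222016/2474953 E=2409984/2474953] → run E
t=5: vr[C=3222016/2474953 E=3553775104/1046905119] → run C
t=6: vr[C=4034048/2474953 E=3553775104/1046905119 G=4034048/2474953] → run C
t=7: vr[C=4846080/2474953 E=3553775104/1046905119 G=4034048/2474953] → run G
t=8: vr[C=4846080/2474953 E=3553775104/1046905119 G=4846080/2474953] → run C
t=9: vr[E=3553775104/1046905119 G=4846080/2474953] → run G
t=10: vr[E=3553775104/1046905119 G=5658112/2474953] → run G
t=11: vr[E=3553775104/1046905119] → run E
t=12: vr[E=6088126976/1046905119] → run E
t=13: (idle)
t=14: (idle)
t=15: (idle)
t=16: (idle)
t=17: (idle)
t=18: (idle)

running at tick 12 = E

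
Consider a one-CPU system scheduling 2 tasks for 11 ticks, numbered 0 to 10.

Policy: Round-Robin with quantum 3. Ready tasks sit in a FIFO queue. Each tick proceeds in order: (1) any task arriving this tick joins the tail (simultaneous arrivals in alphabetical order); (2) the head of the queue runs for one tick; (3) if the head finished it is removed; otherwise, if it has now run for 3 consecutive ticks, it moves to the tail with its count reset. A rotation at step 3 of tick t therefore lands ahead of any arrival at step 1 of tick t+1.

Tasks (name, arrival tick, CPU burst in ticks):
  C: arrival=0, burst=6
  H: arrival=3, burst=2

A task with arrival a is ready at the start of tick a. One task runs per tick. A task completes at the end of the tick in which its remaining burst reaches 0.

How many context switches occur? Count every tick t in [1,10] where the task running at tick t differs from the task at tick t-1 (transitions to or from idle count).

t=0: queue=[C] q_used=0 → run C
t=1: queue=[C] q_used=1 → run C
t=2: queue=[C] q_used=2 → run C
t=3: queue=[C,H] q_used=0 → run C
t=4: queue=[C,H] q_used=1 → run C
t=5: queue=[C,H] q_used=2 → run C
t=6: queue=[H] q_used=0 → run H
t=7: queue=[H] q_used=1 → run H
t=8: (idle)
t=9: (idle)
t=10: (idle)

context switches = 2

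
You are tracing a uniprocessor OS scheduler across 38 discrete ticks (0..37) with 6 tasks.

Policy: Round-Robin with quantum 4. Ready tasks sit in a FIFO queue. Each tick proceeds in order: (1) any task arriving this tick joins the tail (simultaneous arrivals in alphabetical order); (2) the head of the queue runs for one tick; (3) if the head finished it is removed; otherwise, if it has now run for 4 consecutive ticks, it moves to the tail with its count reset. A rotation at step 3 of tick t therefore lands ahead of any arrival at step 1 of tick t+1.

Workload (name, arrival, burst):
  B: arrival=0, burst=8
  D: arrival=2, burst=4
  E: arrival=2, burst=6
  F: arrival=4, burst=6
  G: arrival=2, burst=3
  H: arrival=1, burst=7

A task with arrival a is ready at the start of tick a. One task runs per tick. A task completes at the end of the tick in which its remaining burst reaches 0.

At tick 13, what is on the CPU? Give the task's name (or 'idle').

t=0: queue=[B] q_used=0 → run B
t=1: queue=[B,H] q_used=1 → run B
t=2: queue=[B,H,D,E,G] q_used=2 → run B
t=3: queue=[B,H,D,E,G] q_used=3 → run B
t=4: queue=[H,D,E,G,B,F] q_used=0 → run H
t=5: queue=[H,D,E,G,B,F] q_used=1 → run H
t=6: queue=[H,D,E,G,B,F] q_used=2 → run H
t=7: queue=[H,D,E,G,B,F] q_used=3 → run H
t=8: queue=[D,E,G,B,F,H] q_used=0 → run D
t=9: queue=[D,E,G,B,F,H] q_used=1 → run D
t=10: queue=[D,E,G,B,F,H] q_used=2 → run D
t=11: queue=[D,E,G,B,F,H] q_used=3 → run D
t=12: queue=[E,G,B,F,H] q_used=0 → run E
t=13: queue=[E,G,B,F,H] q_used=1 → run E
t=14: queue=[E,G,B,F,H] q_used=2 → run E
t=15: queue=[E,G,B,F,H] q_used=3 → run E
t=16: queue=[G,B,F,H,E] q_used=0 → run G
t=17: queue=[G,B,F,H,E] q_used=1 → run G
t=18: queue=[G,B,F,H,E] q_used=2 → run G
t=19: queue=[B,F,H,E] q_used=0 → run B
t=20: queue=[B,F,H,E] q_used=1 → run B
t=21: queue=[B,F,H,E] q_used=2 → run B
t=22: queue=[B,F,H,E] q_used=3 → run B
t=23: queue=[F,H,E] q_used=0 → run F
t=24: queue=[F,H,E] q_used=1 → run F
t=25: queue=[F,H,E] q_used=2 → run F
t=26: queue=[F,H,E] q_used=3 → run F
t=27: queue=[H,E,F] q_used=0 → run H
t=28: queue=[H,E,F] q_used=1 → run H
t=29: queue=[H,E,F] q_used=2 → run H
t=30: queue=[E,F] q_used=0 → run E
t=31: queue=[E,F] q_used=1 → run E
t=32: queue=[F] q_used=0 → run F
t=33: queue=[F] q_used=1 → run F
t=34: (idle)
t=35: (idle)
t=36: (idle)
t=37: (idle)

running at tick 13 = E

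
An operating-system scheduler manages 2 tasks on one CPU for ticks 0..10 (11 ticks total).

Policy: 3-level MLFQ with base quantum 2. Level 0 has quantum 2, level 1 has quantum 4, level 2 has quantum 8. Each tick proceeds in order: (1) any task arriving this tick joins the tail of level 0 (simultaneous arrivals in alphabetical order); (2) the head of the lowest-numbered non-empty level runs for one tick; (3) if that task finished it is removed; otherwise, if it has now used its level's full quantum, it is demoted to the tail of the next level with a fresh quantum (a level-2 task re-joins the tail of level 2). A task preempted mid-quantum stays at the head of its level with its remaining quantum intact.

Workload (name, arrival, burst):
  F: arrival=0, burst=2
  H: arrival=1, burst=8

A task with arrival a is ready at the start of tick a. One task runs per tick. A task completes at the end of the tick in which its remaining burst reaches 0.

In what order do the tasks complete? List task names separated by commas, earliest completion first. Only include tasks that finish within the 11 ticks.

completion order = F, H

t=0: L0/L1/L2 = F/-/- → run F
t=1: L0/L1/L2 = FH/-/- → run F
t=2: L0/L1/L2 = H/-/- → run H
t=3: L0/L1/L2 = H/-/- → run H
t=4: L0/L1/L2 = -/H/- → run H
t=5: L0/L1/L2 = -/H/- → run H
t=6: L0/L1/L2 = -/H/- → run H
t=7: L0/L1/L2 = -/H/- → run H
t=8: L0/L1/L2 = -/-/H → run H
t=9: L0/L1/L2 = -/-/H → run H
t=10: (idle)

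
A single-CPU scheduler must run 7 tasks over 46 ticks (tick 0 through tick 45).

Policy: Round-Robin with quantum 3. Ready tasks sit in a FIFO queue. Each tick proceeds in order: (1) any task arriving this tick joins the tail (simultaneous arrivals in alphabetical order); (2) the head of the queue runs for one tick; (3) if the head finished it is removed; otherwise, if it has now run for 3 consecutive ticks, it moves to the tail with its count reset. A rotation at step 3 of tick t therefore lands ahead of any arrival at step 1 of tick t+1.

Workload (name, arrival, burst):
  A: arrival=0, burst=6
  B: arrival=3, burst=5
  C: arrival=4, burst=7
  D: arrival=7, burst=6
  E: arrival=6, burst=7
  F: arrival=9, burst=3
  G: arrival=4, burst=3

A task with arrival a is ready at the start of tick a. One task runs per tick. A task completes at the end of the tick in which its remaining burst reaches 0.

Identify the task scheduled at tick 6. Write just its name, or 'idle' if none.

t=0: queue=[A] q_used=0 → run A
t=1: queue=[A] q_used=1 → run A
t=2: queue=[A] q_used=2 → run A
t=3: queue=[A,B] q_used=0 → run A
t=4: queue=[A,B,C,G] q_used=1 → run A
t=5: queue=[A,B,C,G] q_used=2 → run A
t=6: queue=[B,C,G,E] q_used=0 → run B
t=7: queue=[B,C,G,E,D] q_used=1 → run B
t=8: queue=[B,C,G,E,D] q_used=2 → run B
t=9: queue=[C,G,E,D,B,F] q_used=0 → run C
t=10: queue=[C,G,E,D,B,F] q_used=1 → run C
t=11: queue=[C,G,E,D,B,F] q_used=2 → run C
t=12: queue=[G,E,D,B,F,C] q_used=0 → run G
t=13: queue=[G,E,D,B,F,C] q_used=1 → run G
t=14: queue=[G,E,D,B,F,C] q_used=2 → run G
t=15: queue=[E,D,B,F,C] q_used=0 → run E
t=16: queue=[E,D,B,F,C] q_used=1 → run E
t=17: queue=[E,D,B,F,C] q_used=2 → run E
t=18: queue=[D,B,F,C,E] q_used=0 → run D
t=19: queue=[D,B,F,C,E] q_used=1 → run D
t=20: queue=[D,B,F,C,E] q_used=2 → run D
t=21: queue=[B,F,C,E,D] q_used=0 → run B
t=22: queue=[B,F,C,E,D] q_used=1 → run B
t=23: queue=[F,C,E,D] q_used=0 → run F
t=24: queue=[F,C,E,D] q_used=1 → run F
t=25: queue=[F,C,E,D] q_used=2 → run F
t=26: queue=[C,E,D] q_used=0 → run C
t=27: queue=[C,E,D] q_used=1 → run C
t=28: queue=[C,E,D] q_used=2 → run C
t=29: queue=[E,D,C] q_used=0 → run E
t=30: queue=[E,D,C] q_used=1 → run E
t=31: queue=[E,D,C] q_used=2 → run E
t=32: queue=[D,C,E] q_used=0 → run D
t=33: queue=[D,C,E] q_used=1 → run D
t=34: queue=[D,C,E] q_used=2 → run D
t=35: queue=[C,E] q_used=0 → run C
t=36: queue=[E] q_used=0 → run E
t=37: (idle)
t=38: (idle)
t=39: (idle)
t=40: (idle)
t=41: (idle)
t=42: (idle)
t=43: (idle)
t=44: (idle)
t=45: (idle)

running at tick 6 = B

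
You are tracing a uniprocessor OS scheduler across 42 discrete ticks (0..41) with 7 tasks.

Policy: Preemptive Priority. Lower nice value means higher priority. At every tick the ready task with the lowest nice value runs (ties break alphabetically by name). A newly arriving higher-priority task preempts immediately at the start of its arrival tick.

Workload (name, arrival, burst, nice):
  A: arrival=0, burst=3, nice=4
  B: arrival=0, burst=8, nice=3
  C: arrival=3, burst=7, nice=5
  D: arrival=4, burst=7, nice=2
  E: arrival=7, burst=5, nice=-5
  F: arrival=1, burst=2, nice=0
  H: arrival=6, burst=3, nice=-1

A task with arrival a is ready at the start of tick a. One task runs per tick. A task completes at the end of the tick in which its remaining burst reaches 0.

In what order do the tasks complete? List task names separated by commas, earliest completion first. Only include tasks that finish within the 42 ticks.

completion order = F, E, H, D, B, A, C

t=0: ready={A,B} → run B
t=1: ready={A,B,F} → run F
t=2: ready={A,B,F} → run F
t=3: ready={A,B,C} → run B
t=4: ready={A,B,C,D} → run D
t=5: ready={A,B,C,D} → run D
t=6: ready={A,B,C,D,H} → run H
t=7: ready={A,B,C,D,E,H} → run E
t=8: ready={A,B,C,D,E,H} → run E
t=9: ready={A,B,C,D,E,H} → run E
t=10: ready={A,B,C,D,E,H} → run E
t=11: ready={A,B,C,D,E,H} → run E
t=12: ready={A,B,C,D,H} → run H
t=13: ready={A,B,C,D,H} → run H
t=14: ready={A,B,C,D} → run D
t=15: ready={A,B,C,D} → run D
t=16: ready={A,B,C,D} → run D
t=17: ready={A,B,C,D} → run D
t=18: ready={A,B,C,D} → run D
t=19: ready={A,B,C} → run B
t=20: ready={A,B,C} → run B
t=21: ready={A,B,C} → run B
t=22: ready={A,B,C} → run B
t=23: ready={A,B,C} → run B
t=24: ready={A,B,C} → run B
t=25: ready={A,C} → run A
t=26: ready={A,C} → run A
t=27: ready={A,C} → run A
t=28: ready={C} → run C
t=29: ready={C} → run C
t=30: ready={C} → run C
t=31: ready={C} → run C
t=32: ready={C} → run C
t=33: ready={C} → run C
t=34: ready={C} → run C
t=35: (idle)
t=36: (idle)
t=37: (idle)
t=38: (idle)
t=39: (idle)
t=40: (idle)
t=41: (idle)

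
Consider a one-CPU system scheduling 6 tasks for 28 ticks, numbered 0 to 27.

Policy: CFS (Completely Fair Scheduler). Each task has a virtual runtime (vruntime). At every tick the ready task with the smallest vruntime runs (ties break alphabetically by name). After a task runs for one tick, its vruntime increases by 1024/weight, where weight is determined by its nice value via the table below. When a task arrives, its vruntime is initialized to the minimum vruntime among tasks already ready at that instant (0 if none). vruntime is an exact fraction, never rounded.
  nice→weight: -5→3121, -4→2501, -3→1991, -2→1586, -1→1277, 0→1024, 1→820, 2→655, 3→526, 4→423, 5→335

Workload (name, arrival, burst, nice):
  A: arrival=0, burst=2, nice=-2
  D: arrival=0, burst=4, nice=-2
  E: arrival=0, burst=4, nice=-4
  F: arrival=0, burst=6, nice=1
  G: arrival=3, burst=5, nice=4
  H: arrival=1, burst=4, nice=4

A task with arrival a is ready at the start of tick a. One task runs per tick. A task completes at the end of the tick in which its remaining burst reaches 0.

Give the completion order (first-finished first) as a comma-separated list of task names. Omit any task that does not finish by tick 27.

completion order = A, E, D, F, H, G

t=0: vr[A=0 D=0 E=0 F=0] → run A
t=1: vr[A=512/793 D=0 E=0 F=0 H=0] → run D
t=2: vr[A=512/793 D=512/793 E=0 F=0 H=0] → run E
t=3: vr[A=512/793 D=512/793 E=1024/2501 F=0 G=0 H=0] → run F
t=4: vr[A=512/793 D=512/793 E=1024/2501 F=256/205 G=0 H=0] → run G
t=5: vr[A=512/793 D=512/793 E=1024/2501 F=256/205 G=1024/423 H=0] → run H
t=6: vr[A=512/793 D=512/793 E=1024/2501 F=256/205 G=1024/423 H=1024/423] → run E
t=7: vr[A=512/793 D=512/793 E=2048/2501 F=256/205 G=1024/423 H=1024/423] → run A
t=8: vr[D=512/793 E=2048/2501 F=256/205 G=1024/423 H=1024/423] → run D
t=9: vr[D=1024/793 E=2048/2501 F=256/205 G=1024/423 H=1024/423] → run E
t=10: vr[D=1024/793 E=3072/2501 F=256/205 G=1024/423 H=1024/423] → run E
t=11: vr[D=1024/793 F=256/205 G=1024/423 H=1024/423] → run F
t=12: vr[D=1024/793 F=512/205 G=1024/423 H=1024/423] → run D
t=13: vr[D=1536/793 F=512/205 G=1024/423 H=1024/423] → run D
t=14: vr[F=512/205 G=1024/423 H=1024/423] → run G
t=15: vr[F=512/205 G=2048/423 H=1024/423] → run H
t=16: vr[F=512/205 G=2048/423 H=2048/423] → run F
t=17: vr[F=768/205 G=2048/423 H=2048/423] → run F
t=18: vr[F=1024/205 G=2048/423 H=2048/423] → run G
t=19: vr[F=1024/205 G=1024/141 H=2048/423] → run H
t=20: vr[F=1024/205 G=1024/141 H=1024/141] → run F
t=21: vr[F=256/41 G=1024/141 H=1024/141] → run F
t=22: vr[G=1024/141 H=1024/141] → run G
t=23: vr[G=4096/423 H=1024/141] → run H
t=24: vr[G=4096/423] → run G
t=25: (idle)
t=26: (idle)
t=27: (idle)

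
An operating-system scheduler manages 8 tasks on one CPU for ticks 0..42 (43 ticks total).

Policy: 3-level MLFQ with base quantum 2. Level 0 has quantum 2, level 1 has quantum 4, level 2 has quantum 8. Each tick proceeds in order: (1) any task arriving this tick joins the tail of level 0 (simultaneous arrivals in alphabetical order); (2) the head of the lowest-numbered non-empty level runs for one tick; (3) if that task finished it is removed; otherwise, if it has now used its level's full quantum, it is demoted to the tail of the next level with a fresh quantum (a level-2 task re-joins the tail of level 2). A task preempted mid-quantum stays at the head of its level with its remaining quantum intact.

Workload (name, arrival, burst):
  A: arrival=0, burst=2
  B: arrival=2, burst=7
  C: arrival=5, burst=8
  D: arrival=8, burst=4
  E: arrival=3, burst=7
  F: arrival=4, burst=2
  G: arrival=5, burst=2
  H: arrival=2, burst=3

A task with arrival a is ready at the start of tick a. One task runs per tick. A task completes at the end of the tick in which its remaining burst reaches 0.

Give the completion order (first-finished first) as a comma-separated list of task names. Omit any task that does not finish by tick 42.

completion order = A, F, G, H, D, B, E, C

t=0: L0/L1/L2 = A/-/- → run A
t=1: L0/L1/L2 = A/-/- → run A
t=2: L0/L1/L2 = BH/-/- → run B
t=3: L0/L1/L2 = BHE/-/- → run B
t=4: L0/L1/L2 = HEF/B/- → run H
t=5: L0/L1/L2 = HEFCG/B/- → run H
t=6: L0/L1/L2 = EFCG/BH/- → run E
t=7: L0/L1/L2 = EFCG/BH/- → run E
t=8: L0/L1/L2 = FCGD/BHE/- → run F
t=9: L0/L1/L2 = FCGD/BHE/- → run F
t=10: L0/L1/L2 = CGD/BHE/- → run C
t=11: L0/L1/L2 = CGD/BHE/- → run C
t=12: L0/L1/L2 = GD/BHEC/- → run G
t=13: L0/L1/L2 = GD/BHEC/- → run G
t=14: L0/L1/L2 = D/BHEC/- → run D
t=15: L0/L1/L2 = D/BHEC/- → run D
t=16: L0/L1/L2 = -/BHECD/- → run B
t=17: L0/L1/L2 = -/BHECD/- → run B
t=18: L0/L1/L2 = -/BHECD/- → run B
t=19: L0/L1/L2 = -/BHECD/- → run B
t=20: L0/L1/L2 = -/HECD/B → run H
t=21: L0/L1/L2 = -/ECD/B → run E
t=22: L0/L1/L2 = -/ECD/B → run E
t=23: L0/L1/L2 = -/ECD/B → run E
t=24: L0/L1/L2 = -/ECD/B → run E
t=25: L0/L1/L2 = -/CD/BE → run C
t=26: L0/L1/L2 = -/CD/BE → run C
t=27: L0/L1/L2 = -/CD/BE → run C
t=28: L0/L1/L2 = -/CD/BE → run C
t=29: L0/L1/L2 = -/D/BEC → run D
t=30: L0/L1/L2 = -/D/BEC → run D
t=31: L0/L1/L2 = -/-/BEC → run B
t=32: L0/L1/L2 = -/-/EC → run E
t=33: L0/L1/L2 = -/-/C → run C
t=34: L0/L1/L2 = -/-/C → run C
t=35: (idle)
t=36: (idle)
t=37: (idle)
t=38: (idle)
t=39: (idle)
t=40: (idle)
t=41: (idle)
t=42: (idle)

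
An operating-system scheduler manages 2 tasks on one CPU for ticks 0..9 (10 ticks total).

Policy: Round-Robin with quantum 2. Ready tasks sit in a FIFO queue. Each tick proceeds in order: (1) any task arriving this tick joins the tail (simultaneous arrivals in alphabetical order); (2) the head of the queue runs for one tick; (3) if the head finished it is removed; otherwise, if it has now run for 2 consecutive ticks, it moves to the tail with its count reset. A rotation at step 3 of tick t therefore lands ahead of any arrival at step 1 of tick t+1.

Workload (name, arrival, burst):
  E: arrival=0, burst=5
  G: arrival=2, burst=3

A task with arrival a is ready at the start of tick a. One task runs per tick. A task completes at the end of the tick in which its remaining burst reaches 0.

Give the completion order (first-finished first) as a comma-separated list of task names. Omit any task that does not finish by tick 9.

t=0: queue=[E] q_used=0 → run E
t=1: queue=[E] q_used=1 → run E
t=2: queue=[E,G] q_used=0 → run E
t=3: queue=[E,G] q_used=1 → run E
t=4: queue=[G,E] q_used=0 → run G
t=5: queue=[G,E] q_used=1 → run G
t=6: queue=[E,G] q_used=0 → run E
t=7: queue=[G] q_used=0 → run G
t=8: (idle)
t=9: (idle)

completion order = E, G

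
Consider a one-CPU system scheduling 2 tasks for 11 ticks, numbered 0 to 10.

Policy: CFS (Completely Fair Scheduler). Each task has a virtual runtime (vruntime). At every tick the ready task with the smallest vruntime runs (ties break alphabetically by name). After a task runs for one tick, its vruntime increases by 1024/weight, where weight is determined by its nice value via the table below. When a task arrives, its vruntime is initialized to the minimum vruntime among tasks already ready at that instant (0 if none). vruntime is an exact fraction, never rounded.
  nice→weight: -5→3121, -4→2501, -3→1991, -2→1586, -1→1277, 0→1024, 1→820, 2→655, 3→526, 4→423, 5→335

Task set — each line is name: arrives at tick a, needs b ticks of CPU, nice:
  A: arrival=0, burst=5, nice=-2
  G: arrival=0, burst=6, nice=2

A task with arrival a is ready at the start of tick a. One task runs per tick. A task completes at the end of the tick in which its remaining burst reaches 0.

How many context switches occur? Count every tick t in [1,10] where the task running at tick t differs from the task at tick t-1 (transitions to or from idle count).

context switches = 5

t=0: vr[A=0 G=0] → run A
t=1: vr[A=512/793 G=0] → run G
t=2: vr[A=512/793 G=1024/655] → run A
t=3: vr[A=1024/793 G=1024/655] → run A
t=4: vr[A=1536/793 G=1024/655] → run G
t=5: vr[A=1536/793 G=2048/655] → run A
t=6: vr[A=2048/793 G=2048/655] → run A
t=7: vr[G=2048/655] → run G
t=8: vr[G=3072/655] → run G
t=9: vr[G=4096/655] → run G
t=10: vr[G=1024/131] → run G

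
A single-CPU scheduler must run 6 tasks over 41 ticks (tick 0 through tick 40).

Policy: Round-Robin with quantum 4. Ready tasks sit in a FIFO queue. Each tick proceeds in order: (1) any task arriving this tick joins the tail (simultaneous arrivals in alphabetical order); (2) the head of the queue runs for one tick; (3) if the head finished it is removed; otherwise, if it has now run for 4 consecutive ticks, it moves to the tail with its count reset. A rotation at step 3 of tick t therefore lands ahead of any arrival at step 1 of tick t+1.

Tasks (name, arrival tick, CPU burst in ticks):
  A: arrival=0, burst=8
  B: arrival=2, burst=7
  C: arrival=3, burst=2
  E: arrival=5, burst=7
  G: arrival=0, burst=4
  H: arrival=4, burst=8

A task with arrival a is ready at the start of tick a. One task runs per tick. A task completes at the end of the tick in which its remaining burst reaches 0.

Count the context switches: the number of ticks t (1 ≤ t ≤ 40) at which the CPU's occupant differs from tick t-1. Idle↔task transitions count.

context switches = 10

t=0: queue=[A,G] q_used=0 → run A
t=1: queue=[A,G] q_used=1 → run A
t=2: queue=[A,G,B] q_used=2 → run A
t=3: queue=[A,G,B,C] q_used=3 → run A
t=4: queue=[G,B,C,A,H] q_used=0 → run G
t=5: queue=[G,B,C,A,H,E] q_used=1 → run G
t=6: queue=[G,B,C,A,H,E] q_used=2 → run G
t=7: queue=[G,B,C,A,H,E] q_used=3 → run G
t=8: queue=[B,C,A,H,E] q_used=0 → run B
t=9: queue=[B,C,A,H,E] q_used=1 → run B
t=10: queue=[B,C,A,H,E] q_used=2 → run B
t=11: queue=[B,C,A,H,E] q_used=3 → run B
t=12: queue=[C,A,H,E,B] q_used=0 → run C
t=13: queue=[C,A,H,E,B] q_used=1 → run C
t=14: queue=[A,H,E,B] q_used=0 → run A
t=15: queue=[A,H,E,B] q_used=1 → run A
t=16: queue=[A,H,E,B] q_used=2 → run A
t=17: queue=[A,H,E,B] q_used=3 → run A
t=18: queue=[H,E,B] q_used=0 → run H
t=19: queue=[H,E,B] q_used=1 → run H
t=20: queue=[H,E,B] q_used=2 → run H
t=21: queue=[H,E,B] q_used=3 → run H
t=22: queue=[E,B,H] q_used=0 → run E
t=23: queue=[E,B,H] q_used=1 → run E
t=24: queue=[E,B,H] q_used=2 → run E
t=25: queue=[E,B,H] q_used=3 → run E
t=26: queue=[B,H,E] q_used=0 → run B
t=27: queue=[B,H,E] q_used=1 → run B
t=28: queue=[B,H,E] q_used=2 → run B
t=29: queue=[H,E] q_used=0 → run H
t=30: queue=[H,E] q_used=1 → run H
t=31: queue=[H,E] q_used=2 → run H
t=32: queue=[H,E] q_used=3 → run H
t=33: queue=[E] q_used=0 → run E
t=34: queue=[E] q_used=1 → run E
t=35: queue=[E] q_used=2 → run E
t=36: (idle)
t=37: (idle)
t=38: (idle)
t=39: (idle)
t=40: (idle)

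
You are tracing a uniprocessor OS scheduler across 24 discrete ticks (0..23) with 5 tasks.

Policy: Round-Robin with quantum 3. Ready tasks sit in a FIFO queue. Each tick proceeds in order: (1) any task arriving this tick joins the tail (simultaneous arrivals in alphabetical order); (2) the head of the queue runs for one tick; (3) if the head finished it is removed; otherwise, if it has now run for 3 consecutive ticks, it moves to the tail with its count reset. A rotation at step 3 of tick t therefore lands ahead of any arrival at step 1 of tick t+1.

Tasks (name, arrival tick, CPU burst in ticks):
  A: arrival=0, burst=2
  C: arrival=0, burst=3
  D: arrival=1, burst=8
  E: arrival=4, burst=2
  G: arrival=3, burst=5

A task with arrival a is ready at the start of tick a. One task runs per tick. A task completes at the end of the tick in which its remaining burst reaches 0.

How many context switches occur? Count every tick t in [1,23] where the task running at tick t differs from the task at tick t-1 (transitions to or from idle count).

t=0: queue=[A,C] q_used=0 → run A
t=1: queue=[A,C,D] q_used=1 → run A
t=2: queue=[C,D] q_used=0 → run C
t=3: queue=[C,D,G] q_used=1 → run C
t=4: queue=[C,D,G,E] q_used=2 → run C
t=5: queue=[D,G,E] q_used=0 → run D
t=6: queue=[D,G,E] q_used=1 → run D
t=7: queue=[D,G,E] q_used=2 → run D
t=8: queue=[G,E,D] q_used=0 → run G
t=9: queue=[G,E,D] q_used=1 → run G
t=10: queue=[G,E,D] q_used=2 → run G
t=11: queue=[E,D,G] q_used=0 → run E
t=12: queue=[E,D,G] q_used=1 → run E
t=13: queue=[D,G] q_used=0 → run D
t=14: queue=[D,G] q_used=1 → run D
t=15: queue=[D,G] q_used=2 → run D
t=16: queue=[G,D] q_used=0 → run G
t=17: queue=[G,D] q_used=1 → run G
t=18: queue=[D] q_used=0 → run D
t=19: queue=[D] q_used=1 → run D
t=20: (idle)
t=21: (idle)
t=22: (idle)
t=23: (idle)

context switches = 8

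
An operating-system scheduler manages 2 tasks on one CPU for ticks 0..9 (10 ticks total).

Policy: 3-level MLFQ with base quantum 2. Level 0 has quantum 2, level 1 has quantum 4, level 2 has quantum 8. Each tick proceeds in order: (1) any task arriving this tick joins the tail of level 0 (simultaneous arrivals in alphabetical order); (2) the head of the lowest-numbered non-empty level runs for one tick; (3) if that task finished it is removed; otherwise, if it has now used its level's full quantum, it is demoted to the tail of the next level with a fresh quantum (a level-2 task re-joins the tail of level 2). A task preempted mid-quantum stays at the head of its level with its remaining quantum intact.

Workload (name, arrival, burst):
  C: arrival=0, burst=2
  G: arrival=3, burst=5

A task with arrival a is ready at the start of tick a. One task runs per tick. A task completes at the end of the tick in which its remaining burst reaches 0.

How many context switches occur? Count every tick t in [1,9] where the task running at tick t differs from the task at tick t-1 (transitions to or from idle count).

t=0: L0/L1/L2 = C/-/- → run C
t=1: L0/L1/L2 = C/-/- → run C
t=2: (idle)
t=3: L0/L1/L2 = G/-/- → run G
t=4: L0/L1/L2 = G/-/- → run G
t=5: L0/L1/L2 = -/G/- → run G
t=6: L0/L1/L2 = -/G/- → run G
t=7: L0/L1/L2 = -/G/- → run G
t=8: (idle)
t=9: (idle)

context switches = 3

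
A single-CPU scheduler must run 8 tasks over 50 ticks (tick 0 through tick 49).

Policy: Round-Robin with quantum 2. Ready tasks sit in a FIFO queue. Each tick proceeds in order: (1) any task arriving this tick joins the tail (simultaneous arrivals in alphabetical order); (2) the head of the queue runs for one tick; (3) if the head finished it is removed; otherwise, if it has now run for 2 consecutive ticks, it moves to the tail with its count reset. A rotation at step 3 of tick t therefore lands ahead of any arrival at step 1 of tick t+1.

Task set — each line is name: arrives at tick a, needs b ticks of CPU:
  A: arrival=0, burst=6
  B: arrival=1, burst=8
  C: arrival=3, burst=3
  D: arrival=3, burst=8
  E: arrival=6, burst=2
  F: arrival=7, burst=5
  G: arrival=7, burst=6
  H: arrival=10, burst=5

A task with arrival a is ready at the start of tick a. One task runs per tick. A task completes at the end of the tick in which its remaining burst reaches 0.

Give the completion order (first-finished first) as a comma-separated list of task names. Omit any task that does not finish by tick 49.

t=0: queue=[A] q_used=0 → run A
t=1: queue=[A,B] q_used=1 → run A
t=2: queue=[B,A] q_used=0 → run B
t=3: queue=[B,A,C,D] q_used=1 → run B
t=4: queue=[A,C,D,B] q_used=0 → run A
t=5: queue=[A,C,D,B] q_used=1 → run A
t=6: queue=[C,D,B,A,E] q_used=0 → run C
t=7: queue=[C,D,B,A,E,F,G] q_used=1 → run C
t=8: queue=[D,B,A,E,F,G,C] q_used=0 → run D
t=9: queue=[D,B,A,E,F,G,C] q_used=1 → run D
t=10: queue=[B,A,E,F,G,C,D,H] q_used=0 → run B
t=11: queue=[B,A,E,F,G,C,D,H] q_used=1 → run B
t=12: queue=[A,E,F,G,C,D,H,B] q_used=0 → run A
t=13: queue=[A,E,F,G,C,D,H,B] q_used=1 → run A
t=14: queue=[E,F,G,C,D,H,B] q_used=0 → run E
t=15: queue=[E,F,G,C,D,H,B] q_used=1 → run E
t=16: queue=[F,G,C,D,H,B] q_used=0 → run F
t=17: queue=[F,G,C,D,H,B] q_used=1 → run F
t=18: queue=[G,C,D,H,B,F] q_used=0 → run G
t=19: queue=[G,C,D,H,B,F] q_used=1 → run G
t=20: queue=[C,D,H,B,F,G] q_used=0 → run C
t=21: queue=[D,H,B,F,G] q_used=0 → run D
t=22: queue=[D,H,B,F,G] q_used=1 → run D
t=23: queue=[H,B,F,G,D] q_used=0 → run H
t=24: queue=[H,B,F,G,D] q_used=1 → run H
t=25: queue=[B,F,G,D,H] q_used=0 → run B
t=26: queue=[B,F,G,D,H] q_used=1 → run B
t=27: queue=[F,G,D,H,B] q_used=0 → run F
t=28: queue=[F,G,D,H,B] q_used=1 → run F
t=29: queue=[G,D,H,B,F] q_used=0 → run G
t=30: queue=[G,D,H,B,F] q_used=1 → run G
t=31: queue=[D,H,B,F,G] q_used=0 → run D
t=32: queue=[D,H,B,F,G] q_used=1 → run D
t=33: queue=[H,B,F,G,D] q_used=0 → run H
t=34: queue=[H,B,F,G,D] q_used=1 → run H
t=35: queue=[B,F,G,D,H] q_used=0 → run B
t=36: queue=[B,F,G,D,H] q_used=1 → run B
t=37: queue=[F,G,D,H] q_used=0 → run F
t=38: queue=[G,D,H] q_used=0 → run G
t=39: queue=[G,D,H] q_used=1 → run G
t=40: queue=[D,H] q_used=0 → run D
t=41: queue=[D,H] q_used=1 → run D
t=42: queue=[H] q_used=0 → run H
t=43: (idle)
t=44: (idle)
t=45: (idle)
t=46: (idle)
t=47: (idle)
t=48: (idle)
t=49: (idle)

completion order = A, E, C, B, F, G, D, H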